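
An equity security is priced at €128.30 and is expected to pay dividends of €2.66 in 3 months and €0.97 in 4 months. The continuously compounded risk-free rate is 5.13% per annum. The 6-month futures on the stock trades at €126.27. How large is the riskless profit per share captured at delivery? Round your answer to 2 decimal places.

€1.69 per share

PV(dividends) I = 2.66·e^(−0.0513·3/12) + 0.97·e^(−0.0513·4/12) = 3.5797
Fair futures F* = (S − I)·e^(rT) = (128.30 − 3.5797)·e^0.025650 = 124.7203 × 1.025982 = 127.9608
Market €126.27 < fair 127.9608: forward underpriced → reverse cash-and-carry (short the stock, invest proceeds at r, pay the dividends, go long the forward).
Profit at T = |F_mkt − F*| = |126.27 − 127.9608| = €1.69 per share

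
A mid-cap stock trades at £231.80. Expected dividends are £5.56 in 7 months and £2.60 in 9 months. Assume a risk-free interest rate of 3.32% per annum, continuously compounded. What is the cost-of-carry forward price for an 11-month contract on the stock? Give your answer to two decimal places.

£230.73

PV(dividends) I = 5.56·e^(−0.0332·7/12) + 2.60·e^(−0.0332·9/12)
I = 5.4534 + 2.5361 = 7.9895
F = (S − I)·e^(rT) = (231.80 − 7.9895) · e^(0.0332·11/12)
= 223.8105 · e^0.030433 = 223.8105 × 1.030901 = £230.73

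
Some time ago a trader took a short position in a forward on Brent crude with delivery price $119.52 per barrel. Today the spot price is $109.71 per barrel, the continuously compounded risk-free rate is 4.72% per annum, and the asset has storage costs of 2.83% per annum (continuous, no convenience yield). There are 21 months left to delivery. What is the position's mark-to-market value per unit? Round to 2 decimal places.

Current fair forward for the remaining 21 months: F = S·e^((r + u)·T), (r + u) = 0.0472 + 0.0283 = 0.0755
F = 109.71 · e^(0.0755 × 21/12) = 109.71 × 1.141251 = 125.2066
Value of long forward = (F − K)·e^(−rT) = (125.2066 − 119.52) · e^(−0.0472·21/12)
= 5.6866 × 0.920719 = 5.24
Short position value = −(long value) = -$5.24

-$5.24 per barrel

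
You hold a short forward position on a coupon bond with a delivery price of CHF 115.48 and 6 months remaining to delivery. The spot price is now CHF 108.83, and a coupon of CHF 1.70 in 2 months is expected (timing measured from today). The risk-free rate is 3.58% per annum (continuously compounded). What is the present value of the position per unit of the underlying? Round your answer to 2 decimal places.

PV(remaining coupons) I = 1.70·e^(−0.0358·2/12) = 1.6899
Current forward F = (S − I)·e^(rT) = (108.83 − 1.6899)·e^(0.0358·6/12) = 107.1401 × 1.018061 = 109.0752
Value (long) = (F − K)·e^(−rT) = (109.0752 − 115.48) × 0.982259 = -6.2912
Short position value = −(long value) = CHF 6.29

CHF 6.29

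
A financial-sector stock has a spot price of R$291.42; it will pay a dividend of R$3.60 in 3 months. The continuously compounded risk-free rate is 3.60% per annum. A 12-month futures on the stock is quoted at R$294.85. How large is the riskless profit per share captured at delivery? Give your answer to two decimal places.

PV(dividends) I = 3.60·e^(−0.0360·3/12) = 3.5677
Fair futures F* = (S − I)·e^(rT) = (291.42 − 3.5677)·e^0.036000 = 287.8523 × 1.036656 = 298.4038
Market R$294.85 < fair 298.4038: forward underpriced → reverse cash-and-carry (short the stock, invest proceeds at r, pay the dividends, go long the forward).
Profit at T = |F_mkt − F*| = |294.85 − 298.4038| = R$3.55 per share

R$3.55 per share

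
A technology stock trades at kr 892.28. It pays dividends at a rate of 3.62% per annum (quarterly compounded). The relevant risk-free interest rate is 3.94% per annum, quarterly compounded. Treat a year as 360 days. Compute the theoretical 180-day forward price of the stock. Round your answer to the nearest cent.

F = S · (1+r/4)^(4T) / (1+q/4)^(4T)
= 892.28 × 1.019797 / 1.018182 = 892.28 × 1.001586
F = kr 893.70

kr 893.70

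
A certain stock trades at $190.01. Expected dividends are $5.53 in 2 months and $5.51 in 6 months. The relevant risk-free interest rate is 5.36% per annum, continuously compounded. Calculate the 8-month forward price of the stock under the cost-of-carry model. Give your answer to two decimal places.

PV(dividends) I = 5.53·e^(−0.0536·2/12) + 5.51·e^(−0.0536·6/12)
I = 5.4808 + 5.3643 = 10.8451
F = (S − I)·e^(rT) = (190.01 − 10.8451) · e^(0.0536·8/12)
= 179.1649 · e^0.035733 = 179.1649 × 1.036379 = $185.68

$185.68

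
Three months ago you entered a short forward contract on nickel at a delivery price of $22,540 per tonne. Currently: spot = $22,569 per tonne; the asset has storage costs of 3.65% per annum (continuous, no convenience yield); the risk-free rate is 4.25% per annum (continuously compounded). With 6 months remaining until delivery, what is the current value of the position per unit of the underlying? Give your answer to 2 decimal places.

-$918.59 per tonne

Current fair forward for the remaining 6 months: F = S·e^((r + u)·T), (r + u) = 0.0425 + 0.0365 = 0.0790
F = 22569 · e^(0.0790 × 6/12) = 22569 × 1.04029050 = 23478.3163
Value of long forward = (F − K)·e^(−rT) = (23478.3163 − 22540) · e^(−0.0425·6/12)
= 938.3163 × 0.97897419 = 918.59
Short position value = −(long value) = -$918.59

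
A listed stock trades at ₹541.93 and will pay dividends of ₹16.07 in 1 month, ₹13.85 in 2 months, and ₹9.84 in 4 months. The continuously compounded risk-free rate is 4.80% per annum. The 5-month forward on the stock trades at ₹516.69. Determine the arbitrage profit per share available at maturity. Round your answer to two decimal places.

PV(dividends) I = 16.07·e^(−0.0480·1/12) + 13.85·e^(−0.0480·2/12) + 9.84·e^(−0.0480·4/12) = 39.4293
Fair forward F* = (S − I)·e^(rT) = (541.93 − 39.4293)·e^0.020000 = 502.5007 × 1.020201 = 512.6517
Market ₹516.69 > fair 512.6517: forward overpriced → cash-and-carry (borrow at r, buy the stock and collect the dividends, short the forward).
Profit at T = |F_mkt − F*| = |516.69 − 512.6517| = ₹4.04 per share

₹4.04 per share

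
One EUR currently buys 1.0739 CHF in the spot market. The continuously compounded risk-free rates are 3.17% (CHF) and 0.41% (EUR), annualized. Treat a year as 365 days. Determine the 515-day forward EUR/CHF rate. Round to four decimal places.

1.1165

F = S·e^((r_CHF − r_EUR)T) = 1.0739 · e^((0.0317 − 0.0041) × 515/365)
= 1.0739 · e^0.038942 = 1.0739 × 1.039710
F = 1.1165 CHF per EUR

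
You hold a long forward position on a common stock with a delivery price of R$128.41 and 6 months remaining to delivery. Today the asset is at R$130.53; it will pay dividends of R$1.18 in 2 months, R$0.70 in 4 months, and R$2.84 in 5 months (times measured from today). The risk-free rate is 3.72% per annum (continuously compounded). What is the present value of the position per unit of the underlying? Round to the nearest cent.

-R$0.17

PV(remaining dividends) I = 1.18·e^(−0.0372·2/12) + 0.70·e^(−0.0372·4/12) + 2.84·e^(−0.0372·5/12) = 4.6604
Current forward F = (S − I)·e^(rT) = (130.53 − 4.6604)·e^(0.0372·6/12) = 125.8696 × 1.018774 = 128.2327
Value (long) = (F − K)·e^(−rT) = (128.2327 − 128.41) × 0.981572 = -0.1740
Value = -R$0.17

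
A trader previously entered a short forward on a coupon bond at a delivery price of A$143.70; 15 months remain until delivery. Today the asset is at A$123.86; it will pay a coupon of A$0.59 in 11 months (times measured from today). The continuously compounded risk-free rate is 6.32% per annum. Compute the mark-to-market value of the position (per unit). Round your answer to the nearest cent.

A$9.48

PV(remaining coupons) I = 0.59·e^(−0.0632·11/12) = 0.5568
Current forward F = (S − I)·e^(rT) = (123.86 − 0.5568)·e^(0.0632·15/12) = 123.3032 × 1.082204 = 133.4392
Value (long) = (F − K)·e^(−rT) = (133.4392 − 143.70) × 0.924040 = -9.4814
Short position value = −(long value) = A$9.48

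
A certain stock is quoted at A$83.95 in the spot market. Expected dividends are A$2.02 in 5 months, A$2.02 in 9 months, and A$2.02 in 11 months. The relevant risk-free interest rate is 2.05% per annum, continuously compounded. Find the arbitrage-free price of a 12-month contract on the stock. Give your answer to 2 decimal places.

A$79.59

PV(dividends) I = 2.02·e^(−0.0205·5/12) + 2.02·e^(−0.0205·9/12) + 2.02·e^(−0.0205·11/12)
I = 2.0028 + 1.9892 + 1.9824 = 5.9744
F = (S − I)·e^(rT) = (83.95 − 5.9744) · e^(0.0205·12/12)
= 77.9756 · e^0.020500 = 77.9756 × 1.020712 = A$79.59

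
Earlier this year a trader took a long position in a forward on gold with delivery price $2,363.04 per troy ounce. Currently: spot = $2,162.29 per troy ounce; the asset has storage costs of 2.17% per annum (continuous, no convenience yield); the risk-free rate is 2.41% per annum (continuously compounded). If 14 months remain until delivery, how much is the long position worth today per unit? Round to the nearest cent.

Current fair forward for the remaining 14 months: F = S·e^((r + u)·T), (r + u) = 0.0241 + 0.0217 = 0.0458
F = 2162.29 · e^(0.0458 × 14/12) = 2162.29 × 1.05488666 = 2280.9709
Value of long forward = (F − K)·e^(−rT) = (2280.9709 − 2363.04) · e^(−0.0241·14/12)
= -82.0691 × 0.97227493 = -79.79

-$79.79 per troy ounce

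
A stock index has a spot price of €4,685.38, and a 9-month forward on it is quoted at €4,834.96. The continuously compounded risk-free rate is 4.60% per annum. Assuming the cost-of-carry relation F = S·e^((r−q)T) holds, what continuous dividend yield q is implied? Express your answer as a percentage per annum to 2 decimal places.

From F = S·e^((r−q)T): (r − q) = ln(F/S)/T
ln(4834.96/4685.38) = ln(1.031925) = 0.031426
(r − q) = 0.031426 / (9/12) = 0.041901
q = r − ln(F/S)/T = 0.0460 − 0.041901 = 0.004099
q = 0.41%

0.41%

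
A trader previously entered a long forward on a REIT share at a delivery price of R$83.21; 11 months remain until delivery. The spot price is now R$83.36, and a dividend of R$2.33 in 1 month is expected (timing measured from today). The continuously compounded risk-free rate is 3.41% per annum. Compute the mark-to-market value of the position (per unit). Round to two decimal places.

R$0.39

PV(remaining dividends) I = 2.33·e^(−0.0341·1/12) = 2.3234
Current forward F = (S − I)·e^(rT) = (83.36 − 2.3234)·e^(0.0341·11/12) = 81.0366 × 1.031752 = 83.6097
Value (long) = (F − K)·e^(−rT) = (83.6097 − 83.21) × 0.969225 = 0.3874
Value = R$0.39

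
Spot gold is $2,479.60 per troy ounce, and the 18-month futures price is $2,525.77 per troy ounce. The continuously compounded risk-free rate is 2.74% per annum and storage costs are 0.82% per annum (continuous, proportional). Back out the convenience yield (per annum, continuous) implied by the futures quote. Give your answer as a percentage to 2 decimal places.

2.33%

F = S·e^((r+u−y)T) ⇒ (r+u−y) = ln(F/S)/T
ln(2525.77/2479.60) = 0.018449; /T ⇒ 0.012299
y = r + u − ln(F/S)/T = 0.0274 + 0.0082 − 0.012299 = 0.023301
y = 2.33%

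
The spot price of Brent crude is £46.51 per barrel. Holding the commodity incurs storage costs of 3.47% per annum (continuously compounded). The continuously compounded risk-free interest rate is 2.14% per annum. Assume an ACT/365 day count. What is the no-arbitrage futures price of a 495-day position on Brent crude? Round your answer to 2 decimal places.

£50.19 per barrel

Net carry = r + u − y = 0.0214 + 0.0347 − 0.0000 = 0.0561
F = S·e^((r+u−y)T) = 46.51 · e^(0.0561 × 495/365) = 46.51 · e^0.076081
= 46.51 × 1.079050 = £50.19 per barrel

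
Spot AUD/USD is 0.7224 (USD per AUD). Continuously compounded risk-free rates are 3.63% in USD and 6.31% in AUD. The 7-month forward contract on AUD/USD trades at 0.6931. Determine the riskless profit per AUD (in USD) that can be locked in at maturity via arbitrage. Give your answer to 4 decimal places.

0.0181 per AUD (in USD)

Fair forward: F* = S·e^(carry·T), with carry = (r_USD − r_AUD) = 0.0363 − 0.0631 = -0.0268
F* = 0.7224 · e^(-0.0268 × 7/12) = 0.7224 · e^-0.015633 = 0.7224 × 0.984489 = 0.7112
Market 0.6931 < fair 0.7112: forward underpriced → reverse cash-and-carry (short spot, go long the forward).
At maturity, profit = |F_mkt − F*| = |0.6931 − 0.7112| = 0.0181 per AUD (in USD)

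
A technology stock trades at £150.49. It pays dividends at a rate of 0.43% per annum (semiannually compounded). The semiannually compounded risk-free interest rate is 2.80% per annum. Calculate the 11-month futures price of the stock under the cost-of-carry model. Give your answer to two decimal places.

£153.77

F = S · (1+r/2)^(2T) / (1+q/2)^(2T)
= 150.49 × 1.025816 / 1.003945 = 150.49 × 1.021785
F = £153.77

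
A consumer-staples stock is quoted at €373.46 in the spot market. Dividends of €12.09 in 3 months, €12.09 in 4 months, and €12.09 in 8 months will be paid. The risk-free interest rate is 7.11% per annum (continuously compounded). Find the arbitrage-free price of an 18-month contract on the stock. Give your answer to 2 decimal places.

PV(dividends) I = 12.09·e^(−0.0711·3/12) + 12.09·e^(−0.0711·4/12) + 12.09·e^(−0.0711·8/12)
I = 11.8770 + 11.8068 + 11.5303 = 35.2141
F = (S − I)·e^(rT) = (373.46 − 35.2141) · e^(0.0711·18/12)
= 338.2459 · e^0.106650 = 338.2459 × 1.112545 = €376.31

€376.31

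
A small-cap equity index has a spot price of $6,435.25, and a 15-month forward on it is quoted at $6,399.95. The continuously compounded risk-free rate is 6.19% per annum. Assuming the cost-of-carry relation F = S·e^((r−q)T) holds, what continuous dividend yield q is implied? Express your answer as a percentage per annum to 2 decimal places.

From F = S·e^((r−q)T): (r − q) = ln(F/S)/T
ln(6399.95/6435.25) = ln(0.994515) = -0.005500
(r − q) = -0.005500 / (15/12) = -0.004400
q = r − ln(F/S)/T = 0.0619 + 0.004400 = 0.066300
q = 6.63%

6.63%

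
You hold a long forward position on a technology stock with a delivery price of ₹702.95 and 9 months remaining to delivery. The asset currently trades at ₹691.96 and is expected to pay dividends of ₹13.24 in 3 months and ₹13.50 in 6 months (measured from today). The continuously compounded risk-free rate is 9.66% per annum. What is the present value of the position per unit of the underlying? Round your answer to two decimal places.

PV(remaining dividends) I = 13.24·e^(−0.0966·3/12) + 13.50·e^(−0.0966·6/12) = 25.7875
Current forward F = (S − I)·e^(rT) = (691.96 − 25.7875)·e^(0.0966·9/12) = 666.1725 × 1.075139 = 716.2280
Value (long) = (F − K)·e^(−rT) = (716.2280 − 702.95) × 0.930112 = 12.3500
Value = ₹12.35

₹12.35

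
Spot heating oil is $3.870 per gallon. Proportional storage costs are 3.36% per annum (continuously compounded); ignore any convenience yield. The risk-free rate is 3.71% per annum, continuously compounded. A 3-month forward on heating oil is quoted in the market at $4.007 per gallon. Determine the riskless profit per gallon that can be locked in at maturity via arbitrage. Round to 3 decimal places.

$0.068 per gallon

Fair forward: F* = S·e^(carry·T), with carry = (r + u) = 0.0371 + 0.0336 = 0.0707
F* = 3.870 · e^(0.0707 × 3/12) = 3.870 · e^0.017675 = 3.870 × 1.017832 = $3.9390
Market $4.007 > fair $3.9390: forward overpriced → cash-and-carry (buy spot, short the forward).
At maturity, profit = |F_mkt − F*| = |4.007 − 3.9390| = $0.068 per gallon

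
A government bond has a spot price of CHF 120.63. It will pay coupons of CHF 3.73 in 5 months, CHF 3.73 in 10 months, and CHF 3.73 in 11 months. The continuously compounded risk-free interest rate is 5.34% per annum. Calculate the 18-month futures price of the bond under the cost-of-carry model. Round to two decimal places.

CHF 119.02

PV(coupons) I = 3.73·e^(−0.0534·5/12) + 3.73·e^(−0.0534·10/12) + 3.73·e^(−0.0534·11/12)
I = 3.6479 + 3.5677 + 3.5518 = 10.7674
F = (S − I)·e^(rT) = (120.63 − 10.7674) · e^(0.0534·18/12)
= 109.8626 · e^0.080100 = 109.8626 × 1.083395 = CHF 119.02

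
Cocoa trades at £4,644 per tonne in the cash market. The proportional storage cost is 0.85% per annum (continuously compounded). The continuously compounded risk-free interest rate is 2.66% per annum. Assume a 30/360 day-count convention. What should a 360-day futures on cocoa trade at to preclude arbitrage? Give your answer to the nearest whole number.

Net carry = r + u − y = 0.0266 + 0.0085 − 0.0000 = 0.0351
F = S·e^((r+u−y)T) = 4644 · e^(0.0351 × 360/360) = 4644 · e^0.035100
= 4644 × 1.035723 = £4,810 per tonne

£4,810 per tonne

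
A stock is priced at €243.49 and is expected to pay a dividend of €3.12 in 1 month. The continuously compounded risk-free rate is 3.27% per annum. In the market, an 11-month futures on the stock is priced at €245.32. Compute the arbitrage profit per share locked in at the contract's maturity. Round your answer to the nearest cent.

€2.37 per share

PV(dividends) I = 3.12·e^(−0.0327·1/12) = 3.1115
Fair futures F* = (S − I)·e^(rT) = (243.49 − 3.1115)·e^0.029975 = 240.3785 × 1.030429 = 247.6930
Market €245.32 < fair 247.6930: forward underpriced → reverse cash-and-carry (short the stock, invest proceeds at r, pay the dividends, go long the forward).
Profit at T = |F_mkt − F*| = |245.32 − 247.6930| = €2.37 per share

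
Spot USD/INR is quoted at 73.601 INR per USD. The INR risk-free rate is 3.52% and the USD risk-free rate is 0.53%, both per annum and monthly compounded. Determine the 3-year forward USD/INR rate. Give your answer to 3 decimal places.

By covered interest parity, F = S · (1+r_INR/12)^(12T) / (1+r_USD/12)^(12T)
= 73.601 × 1.111205 / 1.016024 = 73.601 × 1.093680
F = 80.496 INR per USD

80.496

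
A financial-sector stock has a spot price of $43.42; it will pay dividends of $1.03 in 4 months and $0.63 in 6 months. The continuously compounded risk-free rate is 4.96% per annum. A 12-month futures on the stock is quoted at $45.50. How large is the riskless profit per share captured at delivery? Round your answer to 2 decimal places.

$1.58 per share

PV(dividends) I = 1.03·e^(−0.0496·4/12) + 0.63·e^(−0.0496·6/12) = 1.6277
Fair futures F* = (S − I)·e^(rT) = (43.42 − 1.6277)·e^0.049600 = 41.7923 × 1.050851 = 43.9175
Market $45.50 > fair 43.9175: forward overpriced → cash-and-carry (borrow at r, buy the stock and collect the dividends, short the forward).
Profit at T = |F_mkt − F*| = |45.50 − 43.9175| = $1.58 per share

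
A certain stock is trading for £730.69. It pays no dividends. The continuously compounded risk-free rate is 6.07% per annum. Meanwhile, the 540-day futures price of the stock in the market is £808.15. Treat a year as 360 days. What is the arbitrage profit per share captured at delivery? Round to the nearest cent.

£7.81 per share

Fair futures: F* = S·e^(carry·T), with carry = r = 0.0607
F* = 730.69 · e^(0.0607 × 540/360) = 730.69 · e^0.091050 = 730.69 × 1.095324 = £800.3423
Market £808.15 > fair £800.3423: forward overpriced → cash-and-carry (buy spot, short the forward).
At maturity, profit = |F_mkt − F*| = |808.15 − 800.3423| = £7.81 per share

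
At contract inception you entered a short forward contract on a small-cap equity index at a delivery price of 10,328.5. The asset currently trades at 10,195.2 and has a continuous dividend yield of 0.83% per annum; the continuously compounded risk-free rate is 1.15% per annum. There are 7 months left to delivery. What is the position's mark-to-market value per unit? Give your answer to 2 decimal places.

113.49

Current fair forward for the remaining 7 months: F = S·e^((r − q)·T), (r − q) = 0.0115 − 0.0083 = 0.0032
F = 10195.2 · e^(0.0032 × 7/12) = 10195.2 × 1.00186841 = 10214.2488
Value of long forward = (F − K)·e^(−rT) = (10214.2488 − 10328.5) · e^(−0.0115·7/12)
= -114.2512 × 0.99331412 = -113.49
Short position value = −(long value) = 113.49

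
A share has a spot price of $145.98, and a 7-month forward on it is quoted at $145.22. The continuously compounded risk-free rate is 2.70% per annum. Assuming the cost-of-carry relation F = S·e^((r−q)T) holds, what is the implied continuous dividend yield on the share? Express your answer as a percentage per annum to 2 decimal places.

From F = S·e^((r−q)T): (r − q) = ln(F/S)/T
ln(145.22/145.98) = ln(0.994794) = -0.005220
(r − q) = -0.005220 / (7/12) = -0.008949
q = r − ln(F/S)/T = 0.0270 + 0.008949 = 0.035949
q = 3.59%

3.59%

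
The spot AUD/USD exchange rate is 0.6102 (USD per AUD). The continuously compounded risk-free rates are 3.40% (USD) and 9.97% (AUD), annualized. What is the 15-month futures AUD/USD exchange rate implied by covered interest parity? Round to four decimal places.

0.5621

F = S·e^((r_USD − r_AUD)T) = 0.6102 · e^((0.0340 − 0.0997) × 15/12)
= 0.6102 · e^-0.082125 = 0.6102 × 0.921157
F = 0.5621 USD per AUD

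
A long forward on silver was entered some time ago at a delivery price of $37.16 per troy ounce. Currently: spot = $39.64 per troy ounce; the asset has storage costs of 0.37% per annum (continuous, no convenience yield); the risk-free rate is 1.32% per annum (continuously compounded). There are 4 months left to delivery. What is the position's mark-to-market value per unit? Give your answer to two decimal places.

$2.69 per troy ounce

Current fair forward for the remaining 4 months: F = S·e^((r + u)·T), (r + u) = 0.0132 + 0.0037 = 0.0169
F = 39.64 · e^(0.0169 × 4/12) = 39.64 × 1.005649 = 39.8639
Value of long forward = (F − K)·e^(−rT) = (39.8639 − 37.16) · e^(−0.0132·4/12)
= 2.7039 × 0.995610 = 2.69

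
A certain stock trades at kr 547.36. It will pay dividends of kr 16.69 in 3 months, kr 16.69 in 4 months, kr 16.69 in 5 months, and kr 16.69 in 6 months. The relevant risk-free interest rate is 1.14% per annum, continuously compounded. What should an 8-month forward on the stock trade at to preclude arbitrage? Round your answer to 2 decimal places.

PV(dividends) I = 16.69·e^(−0.0114·3/12) + 16.69·e^(−0.0114·4/12) + 16.69·e^(−0.0114·5/12) + 16.69·e^(−0.0114·6/12)
I = 16.6425 + 16.6267 + 16.6109 + 16.5951 = 66.4752
F = (S − I)·e^(rT) = (547.36 − 66.4752) · e^(0.0114·8/12)
= 480.8848 · e^0.007600 = 480.8848 × 1.007629 = kr 484.55

kr 484.55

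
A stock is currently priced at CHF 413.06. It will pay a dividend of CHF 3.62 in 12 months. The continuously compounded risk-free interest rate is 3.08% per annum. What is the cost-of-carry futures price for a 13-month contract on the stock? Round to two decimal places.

PV(dividends) I = 3.62·e^(−0.0308·12/12)
I = 3.5102
F = (S − I)·e^(rT) = (413.06 − 3.5102) · e^(0.0308·13/12)
= 409.5498 · e^0.033367 = 409.5498 × 1.033930 = CHF 423.45

CHF 423.45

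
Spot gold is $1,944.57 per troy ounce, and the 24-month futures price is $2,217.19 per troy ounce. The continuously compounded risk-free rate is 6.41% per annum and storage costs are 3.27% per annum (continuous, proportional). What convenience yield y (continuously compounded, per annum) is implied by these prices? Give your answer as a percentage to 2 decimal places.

F = S·e^((r+u−y)T) ⇒ (r+u−y) = ln(F/S)/T
ln(2217.19/1944.57) = 0.131200; /T ⇒ 0.065600
y = r + u − ln(F/S)/T = 0.0641 + 0.0327 − 0.065600 = 0.031200
y = 3.12%

3.12%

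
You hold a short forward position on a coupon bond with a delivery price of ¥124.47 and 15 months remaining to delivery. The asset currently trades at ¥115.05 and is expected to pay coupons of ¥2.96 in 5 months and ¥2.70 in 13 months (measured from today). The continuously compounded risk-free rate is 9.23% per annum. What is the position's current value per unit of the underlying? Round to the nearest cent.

¥1.15

PV(remaining coupons) I = 2.96·e^(−0.0923·5/12) + 2.70·e^(−0.0923·13/12) = 5.2914
Current forward F = (S − I)·e^(rT) = (115.05 − 5.2914)·e^(0.0923·15/12) = 109.7586 × 1.122294 = 123.1814
Value (long) = (F − K)·e^(−rT) = (123.1814 − 124.47) × 0.891032 = -1.1482
Short position value = −(long value) = ¥1.15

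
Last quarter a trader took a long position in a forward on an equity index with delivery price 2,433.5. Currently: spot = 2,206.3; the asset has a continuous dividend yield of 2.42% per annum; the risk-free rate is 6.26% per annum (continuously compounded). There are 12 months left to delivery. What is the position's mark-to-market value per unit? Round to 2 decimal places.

-132.28

Current fair forward for the remaining 12 months: F = S·e^((r − q)·T), (r − q) = 0.0626 − 0.0242 = 0.0384
F = 2206.3 · e^(0.0384 × 12/12) = 2206.3 × 1.03914681 = 2292.6696
Value of long forward = (F − K)·e^(−rT) = (2292.6696 − 2433.5) · e^(−0.0626·12/12)
= -140.8304 × 0.93931913 = -132.28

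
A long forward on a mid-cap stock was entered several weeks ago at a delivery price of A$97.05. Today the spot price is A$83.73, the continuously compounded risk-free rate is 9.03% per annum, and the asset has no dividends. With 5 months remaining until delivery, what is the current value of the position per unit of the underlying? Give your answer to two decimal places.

Current fair forward for the remaining 5 months: F = S·e^(r·T), r = 0.0903
F = 83.73 · e^(0.0903 × 5/12) = 83.73 × 1.038342 = 86.9404
Value of long forward = (F − K)·e^(−rT) = (86.9404 − 97.05) · e^(−0.0903·5/12)
= -10.1096 × 0.963074 = -9.74

-A$9.74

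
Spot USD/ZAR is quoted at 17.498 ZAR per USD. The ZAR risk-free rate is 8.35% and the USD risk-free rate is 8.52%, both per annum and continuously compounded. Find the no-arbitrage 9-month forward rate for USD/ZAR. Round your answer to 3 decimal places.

17.476

F = S·e^((r_ZAR − r_USD)T) = 17.498 · e^((0.0835 − 0.0852) × 9/12)
= 17.498 · e^-0.001275 = 17.498 × 0.998726
F = 17.476 ZAR per USD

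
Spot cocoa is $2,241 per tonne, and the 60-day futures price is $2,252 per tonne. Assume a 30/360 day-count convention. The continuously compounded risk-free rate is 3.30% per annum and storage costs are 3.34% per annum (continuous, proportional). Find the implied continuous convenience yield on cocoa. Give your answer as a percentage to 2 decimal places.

F = S·e^((r+u−y)T) ⇒ (r+u−y) = ln(F/S)/T
ln(2252/2241) = 0.004897; /T ⇒ 0.029382
y = r + u − ln(F/S)/T = 0.0330 + 0.0334 − 0.029382 = 0.037018
y = 3.70%

3.70%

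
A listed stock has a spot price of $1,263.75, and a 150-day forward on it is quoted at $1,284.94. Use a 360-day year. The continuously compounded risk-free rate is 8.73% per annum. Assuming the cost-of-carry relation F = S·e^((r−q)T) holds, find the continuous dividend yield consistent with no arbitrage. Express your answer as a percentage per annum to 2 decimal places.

4.74%

From F = S·e^((r−q)T): (r − q) = ln(F/S)/T
ln(1284.94/1263.75) = ln(1.016768) = 0.016629
(r − q) = 0.016629 / (150/360) = 0.039910
q = r − ln(F/S)/T = 0.0873 − 0.039910 = 0.047390
q = 4.74%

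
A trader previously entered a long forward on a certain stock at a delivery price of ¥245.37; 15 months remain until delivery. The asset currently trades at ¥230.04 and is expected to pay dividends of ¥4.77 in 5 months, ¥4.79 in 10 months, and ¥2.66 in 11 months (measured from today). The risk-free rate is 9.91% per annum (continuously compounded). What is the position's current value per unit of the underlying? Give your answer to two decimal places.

¥1.84

PV(remaining dividends) I = 4.77·e^(−0.0991·5/12) + 4.79·e^(−0.0991·10/12) + 2.66·e^(−0.0991·11/12) = 11.4164
Current forward F = (S − I)·e^(rT) = (230.04 − 11.4164)·e^(0.0991·15/12) = 218.6236 × 1.131874 = 247.4544
Value (long) = (F − K)·e^(−rT) = (247.4544 − 245.37) × 0.883490 = 1.8415
Value = ¥1.84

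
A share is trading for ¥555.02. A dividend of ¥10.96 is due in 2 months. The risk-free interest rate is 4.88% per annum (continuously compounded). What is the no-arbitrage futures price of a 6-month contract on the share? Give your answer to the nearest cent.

PV(dividends) I = 10.96·e^(−0.0488·2/12)
I = 10.8712
F = (S − I)·e^(rT) = (555.02 − 10.8712) · e^(0.0488·6/12)
= 544.1488 · e^0.024400 = 544.1488 × 1.024700 = ¥557.59

¥557.59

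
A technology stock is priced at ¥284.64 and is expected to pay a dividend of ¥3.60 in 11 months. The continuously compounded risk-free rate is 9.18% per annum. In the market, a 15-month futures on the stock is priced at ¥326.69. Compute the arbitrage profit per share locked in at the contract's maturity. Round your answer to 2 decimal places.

PV(dividends) I = 3.60·e^(−0.0918·11/12) = 3.3095
Fair futures F* = (S − I)·e^(rT) = (284.64 − 3.3095)·e^0.114750 = 281.3305 × 1.121593 = 315.5383
Market ¥326.69 > fair 315.5383: forward overpriced → cash-and-carry (borrow at r, buy the stock and collect the dividends, short the forward).
Profit at T = |F_mkt − F*| = |326.69 − 315.5383| = ¥11.15 per share

¥11.15 per share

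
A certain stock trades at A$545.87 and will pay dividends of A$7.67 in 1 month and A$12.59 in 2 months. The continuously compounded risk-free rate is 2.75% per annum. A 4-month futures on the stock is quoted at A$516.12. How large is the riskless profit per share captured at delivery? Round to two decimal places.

A$14.41 per share

PV(dividends) I = 7.67·e^(−0.0275·1/12) + 12.59·e^(−0.0275·2/12) = 20.1849
Fair futures F* = (S − I)·e^(rT) = (545.87 − 20.1849)·e^0.009167 = 525.6851 × 1.009209 = 530.5261
Market A$516.12 < fair 530.5261: forward underpriced → reverse cash-and-carry (short the stock, invest proceeds at r, pay the dividends, go long the forward).
Profit at T = |F_mkt − F*| = |516.12 − 530.5261| = A$14.41 per share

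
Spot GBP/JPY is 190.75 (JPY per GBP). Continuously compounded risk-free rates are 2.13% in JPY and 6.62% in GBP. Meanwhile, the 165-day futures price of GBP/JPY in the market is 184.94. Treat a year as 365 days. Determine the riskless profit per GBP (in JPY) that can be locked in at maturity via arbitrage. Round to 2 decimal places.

Fair futures: F* = S·e^(carry·T), with carry = (r_JPY − r_GBP) = 0.0213 − 0.0662 = -0.0449
F* = 190.75 · e^(-0.0449 × 165/365) = 190.75 · e^-0.020297 = 190.75 × 0.979908 = 186.9175
Market 184.94 < fair 186.9175: forward underpriced → reverse cash-and-carry (short spot, go long the forward).
At maturity, profit = |F_mkt − F*| = |184.94 − 186.9175| = 1.98 per GBP (in JPY)

1.98 per GBP (in JPY)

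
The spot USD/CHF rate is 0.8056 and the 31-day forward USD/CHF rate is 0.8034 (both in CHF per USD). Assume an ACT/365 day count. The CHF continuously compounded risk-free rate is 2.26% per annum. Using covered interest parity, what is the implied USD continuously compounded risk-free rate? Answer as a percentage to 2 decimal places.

F = S·e^((r_CHF − r_USD)T) ⇒ r_USD = r_CHF − ln(F/S)/T
ln(0.8034/0.8056) = -0.002735; /(31/365) = -0.032202
r_USD = 0.0226 + 0.032202 = 0.054802
r_USD = 5.48%

5.48%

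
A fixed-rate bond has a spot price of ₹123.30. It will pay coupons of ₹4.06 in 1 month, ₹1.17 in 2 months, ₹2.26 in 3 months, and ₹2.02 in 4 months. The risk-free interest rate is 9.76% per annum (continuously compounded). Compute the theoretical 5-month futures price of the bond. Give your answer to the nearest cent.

₹118.69

PV(coupons) I = 4.06·e^(−0.0976·1/12) + 1.17·e^(−0.0976·2/12) + 2.26·e^(−0.0976·3/12) + 2.02·e^(−0.0976·4/12)
I = 4.0271 + 1.1511 + 2.2055 + 1.9553 = 9.3390
F = (S − I)·e^(rT) = (123.30 − 9.3390) · e^(0.0976·5/12)
= 113.9610 · e^0.040667 = 113.9610 × 1.041505 = ₹118.69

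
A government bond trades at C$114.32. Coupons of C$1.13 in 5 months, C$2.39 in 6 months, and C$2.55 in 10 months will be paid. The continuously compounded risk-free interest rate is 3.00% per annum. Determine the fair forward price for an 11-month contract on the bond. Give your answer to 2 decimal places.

C$111.38

PV(coupons) I = 1.13·e^(−0.0300·5/12) + 2.39·e^(−0.0300·6/12) + 2.55·e^(−0.0300·10/12)
I = 1.1160 + 2.3544 + 2.4870 = 5.9574
F = (S − I)·e^(rT) = (114.32 − 5.9574) · e^(0.0300·11/12)
= 108.3626 · e^0.027500 = 108.3626 × 1.027882 = C$111.38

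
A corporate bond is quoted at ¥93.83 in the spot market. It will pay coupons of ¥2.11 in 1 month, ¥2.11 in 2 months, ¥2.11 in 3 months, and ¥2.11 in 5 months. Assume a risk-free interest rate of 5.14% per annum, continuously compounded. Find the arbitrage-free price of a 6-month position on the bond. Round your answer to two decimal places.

¥87.71

PV(coupons) I = 2.11·e^(−0.0514·1/12) + 2.11·e^(−0.0514·2/12) + 2.11·e^(−0.0514·3/12) + 2.11·e^(−0.0514·5/12)
I = 2.1010 + 2.0920 + 2.0831 + 2.0653 = 8.3414
F = (S − I)·e^(rT) = (93.83 − 8.3414) · e^(0.0514·6/12)
= 85.4886 · e^0.025700 = 85.4886 × 1.026033 = ¥87.71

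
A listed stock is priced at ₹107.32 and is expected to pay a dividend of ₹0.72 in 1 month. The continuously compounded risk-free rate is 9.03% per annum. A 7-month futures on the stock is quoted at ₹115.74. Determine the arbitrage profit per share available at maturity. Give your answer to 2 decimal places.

₹3.37 per share

PV(dividends) I = 0.72·e^(−0.0903·1/12) = 0.7146
Fair futures F* = (S − I)·e^(rT) = (107.32 − 0.7146)·e^0.052675 = 106.6054 × 1.054087 = 112.3714
Market ₹115.74 > fair 112.3714: forward overpriced → cash-and-carry (borrow at r, buy the stock and collect the dividends, short the forward).
Profit at T = |F_mkt − F*| = |115.74 − 112.3714| = ₹3.37 per share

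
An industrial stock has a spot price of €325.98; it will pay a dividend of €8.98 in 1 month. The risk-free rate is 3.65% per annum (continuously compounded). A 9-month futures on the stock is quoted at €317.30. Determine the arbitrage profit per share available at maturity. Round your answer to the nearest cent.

PV(dividends) I = 8.98·e^(−0.0365·1/12) = 8.9527
Fair futures F* = (S − I)·e^(rT) = (325.98 − 8.9527)·e^0.027375 = 317.0273 × 1.027753 = 325.8258
Market €317.30 < fair 325.8258: forward underpriced → reverse cash-and-carry (short the stock, invest proceeds at r, pay the dividends, go long the forward).
Profit at T = |F_mkt − F*| = |317.30 − 325.8258| = €8.53 per share

€8.53 per share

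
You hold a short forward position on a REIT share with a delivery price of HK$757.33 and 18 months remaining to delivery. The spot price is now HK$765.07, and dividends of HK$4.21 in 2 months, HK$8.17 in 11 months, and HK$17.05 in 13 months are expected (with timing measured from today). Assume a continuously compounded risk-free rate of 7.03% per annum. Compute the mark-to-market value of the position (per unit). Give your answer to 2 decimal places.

-HK$55.91

PV(remaining dividends) I = 4.21·e^(−0.0703·2/12) + 8.17·e^(−0.0703·11/12) + 17.05·e^(−0.0703·13/12) = 27.6208
Current forward F = (S − I)·e^(rT) = (765.07 − 27.6208)·e^(0.0703·18/12) = 737.4492 × 1.111211 = 819.4617
Value (long) = (F − K)·e^(−rT) = (819.4617 − 757.33) × 0.899919 = 55.9135
Short position value = −(long value) = -HK$55.91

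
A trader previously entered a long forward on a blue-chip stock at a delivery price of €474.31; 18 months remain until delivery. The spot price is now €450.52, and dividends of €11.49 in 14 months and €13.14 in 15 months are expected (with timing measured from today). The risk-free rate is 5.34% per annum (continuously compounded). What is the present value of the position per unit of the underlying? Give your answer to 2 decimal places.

-€10.37

PV(remaining dividends) I = 11.49·e^(−0.0534·14/12) + 13.14·e^(−0.0534·15/12) = 23.0876
Current forward F = (S − I)·e^(rT) = (450.52 − 23.0876)·e^(0.0534·18/12) = 427.4324 × 1.083395 = 463.0781
Value (long) = (F − K)·e^(−rT) = (463.0781 − 474.31) × 0.923024 = -10.3673
Value = -€10.37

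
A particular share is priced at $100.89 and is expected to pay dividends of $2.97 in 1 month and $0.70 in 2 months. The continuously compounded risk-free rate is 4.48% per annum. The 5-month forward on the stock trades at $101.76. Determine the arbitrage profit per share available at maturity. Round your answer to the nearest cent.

$2.69 per share

PV(dividends) I = 2.97·e^(−0.0448·1/12) + 0.70·e^(−0.0448·2/12) = 3.6537
Fair forward F* = (S − I)·e^(rT) = (100.89 − 3.6537)·e^0.018667 = 97.2363 × 1.018842 = 99.0684
Market $101.76 > fair 99.0684: forward overpriced → cash-and-carry (borrow at r, buy the stock and collect the dividends, short the forward).
Profit at T = |F_mkt − F*| = |101.76 − 99.0684| = $2.69 per share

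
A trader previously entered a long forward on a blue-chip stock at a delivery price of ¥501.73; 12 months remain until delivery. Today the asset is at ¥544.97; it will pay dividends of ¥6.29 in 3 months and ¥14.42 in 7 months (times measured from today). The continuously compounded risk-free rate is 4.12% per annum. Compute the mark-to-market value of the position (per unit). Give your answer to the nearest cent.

¥43.19

PV(remaining dividends) I = 6.29·e^(−0.0412·3/12) + 14.42·e^(−0.0412·7/12) = 20.3031
Current forward F = (S − I)·e^(rT) = (544.97 − 20.3031)·e^(0.0412·12/12) = 524.6669 × 1.042060 = 546.7344
Value (long) = (F − K)·e^(−rT) = (546.7344 − 501.73) × 0.959637 = 43.1879
Value = ¥43.19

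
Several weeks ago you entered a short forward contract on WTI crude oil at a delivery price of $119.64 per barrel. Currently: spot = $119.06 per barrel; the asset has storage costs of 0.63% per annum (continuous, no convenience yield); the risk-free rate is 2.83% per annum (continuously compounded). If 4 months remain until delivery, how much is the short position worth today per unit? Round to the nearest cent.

-$0.79 per barrel

Current fair forward for the remaining 4 months: F = S·e^((r + u)·T), (r + u) = 0.0283 + 0.0063 = 0.0346
F = 119.06 · e^(0.0346 × 4/12) = 119.06 × 1.011600 = 120.4411
Value of long forward = (F − K)·e^(−rT) = (120.4411 − 119.64) · e^(−0.0283·4/12)
= 0.8011 × 0.990611 = 0.79
Short position value = −(long value) = -$0.79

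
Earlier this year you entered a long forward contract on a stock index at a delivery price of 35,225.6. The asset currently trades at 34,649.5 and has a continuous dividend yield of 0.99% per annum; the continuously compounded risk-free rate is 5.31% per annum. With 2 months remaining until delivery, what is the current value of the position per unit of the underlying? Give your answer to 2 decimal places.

-322.85

Current fair forward for the remaining 2 months: F = S·e^((r − q)·T), (r − q) = 0.0531 − 0.0099 = 0.0432
F = 34649.5 · e^(0.0432 × 2/12) = 34649.5 × 1.00722598 = 34899.8766
Value of long forward = (F − K)·e^(−rT) = (34899.8766 − 35225.6) · e^(−0.0531·2/12)
= -325.7234 × 0.99118905 = -322.85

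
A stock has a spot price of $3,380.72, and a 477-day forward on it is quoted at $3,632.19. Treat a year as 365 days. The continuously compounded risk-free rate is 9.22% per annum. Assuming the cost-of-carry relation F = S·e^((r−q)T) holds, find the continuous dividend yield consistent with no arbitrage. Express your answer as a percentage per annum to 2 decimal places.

From F = S·e^((r−q)T): (r − q) = ln(F/S)/T
ln(3632.19/3380.72) = ln(1.074384) = 0.071747
(r − q) = 0.071747 / (477/365) = 0.054901
q = r − ln(F/S)/T = 0.0922 − 0.054901 = 0.037299
q = 3.73%

3.73%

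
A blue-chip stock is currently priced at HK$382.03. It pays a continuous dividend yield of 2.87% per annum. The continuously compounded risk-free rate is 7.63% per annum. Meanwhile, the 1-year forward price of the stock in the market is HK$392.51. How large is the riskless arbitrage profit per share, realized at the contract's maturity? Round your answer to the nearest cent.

HK$8.14 per share

Fair forward: F* = S·e^(carry·T), with carry = (r − q) = 0.0763 − 0.0287 = 0.0476
F* = 382.03 · e^(0.0476 × 1) = 382.03 · e^0.047600 = 382.03 × 1.048751 = HK$400.6543
Market HK$392.51 < fair HK$400.6543: forward underpriced → reverse cash-and-carry (short spot, go long the forward).
At maturity, profit = |F_mkt − F*| = |392.51 − 400.6543| = HK$8.14 per share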